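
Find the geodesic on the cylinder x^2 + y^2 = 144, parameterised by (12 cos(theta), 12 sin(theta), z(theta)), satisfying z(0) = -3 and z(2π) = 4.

Parameterise the cylinder of radius R = 12 as
    r(θ) = (12 cos θ, 12 sin θ, z(θ)).
The arc-length element is
    ds = sqrt(144 + (dz/dθ)^2) dθ,
so the Lagrangian is L = sqrt(144 + z'^2).
L depends on z' only, not on z or θ, so ∂L/∂z = 0 and
    ∂L/∂z' = z' / sqrt(144 + z'^2).
The Euler-Lagrange equation gives
    d/dθ( z' / sqrt(144 + z'^2) ) = 0,
so z' is constant. Integrating once:
    z(θ) = a θ + b,
a helix on the cylinder (a straight line when the cylinder is unrolled). The constants a, b are determined by the endpoint conditions.
With endpoint conditions z(0) = -3 and z(2π) = 4: from z(0) = b we get b = -3, and a·2π + -3 = 4 gives a = 7/(2π), so
    z(θ) = (7/(2π)) θ − 3.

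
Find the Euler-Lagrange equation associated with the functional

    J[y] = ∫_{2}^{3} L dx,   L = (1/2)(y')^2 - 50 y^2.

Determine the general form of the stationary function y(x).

The Lagrangian is L = (1/2)(y')^2 - 50 y^2.
∂L/∂y = -100y.
∂L/∂y' = y'.
The Euler-Lagrange equation d/dx(∂L/∂y') − ∂L/∂y = 0 becomes:
    y'' + 100 y = 0
General solution: y(x) = A sin(10x) + B cos(10x), where A and B are arbitrary constants fixed by the endpoint conditions.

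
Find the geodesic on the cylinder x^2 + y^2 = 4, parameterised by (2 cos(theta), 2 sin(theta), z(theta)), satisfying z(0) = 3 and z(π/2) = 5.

Parameterise the cylinder of radius R = 2 as
    r(θ) = (2 cos θ, 2 sin θ, z(θ)).
The arc-length element is
    ds = sqrt(4 + (dz/dθ)^2) dθ,
so the Lagrangian is L = sqrt(4 + z'^2).
L depends on z' only, not on z or θ, so ∂L/∂z = 0 and
    ∂L/∂z' = z' / sqrt(4 + z'^2).
The Euler-Lagrange equation gives
    d/dθ( z' / sqrt(4 + z'^2) ) = 0,
so z' is constant. Integrating once:
    z(θ) = a θ + b,
a helix on the cylinder (a straight line when the cylinder is unrolled). The constants a, b are determined by the endpoint conditions.
With endpoint conditions z(0) = 3 and z(π/2) = 5: from z(0) = b we get b = 3, and a·π/2 + 3 = 5 gives a = 4/π, so
    z(θ) = (4/π) θ + 3.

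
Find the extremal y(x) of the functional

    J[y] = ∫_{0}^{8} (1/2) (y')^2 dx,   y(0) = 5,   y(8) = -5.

The Lagrangian is L = (1/2) (y')^2.
Compute ∂L/∂y = 0, ∂L/∂y' = y'.
The Euler-Lagrange equation d/dx(∂L/∂y') − ∂L/∂y = 0 reduces to
    y'' = 0.
Its general solution is
    y(x) = A x + B,
with A, B fixed by the endpoint conditions.
Applying the endpoint conditions y(0) = 5 and y(8) = -5: solve A·0 + B = 5 and A·8 + B = -5. Subtracting gives A(8 − 0) = -5 − 5, so A = -5/4, and B = 5 − A·0 = 5. Therefore
    y(x) = (-5/4) x + 5.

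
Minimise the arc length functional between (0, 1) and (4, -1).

Arc-length functional: J[y] = ∫ sqrt(1 + (y')^2) dx.
Lagrangian L = sqrt(1 + (y')^2) has no explicit y dependence, so ∂L/∂y = 0 and the Euler-Lagrange equation gives
    d/dx( y' / sqrt(1 + (y')^2) ) = 0  ⇒  y' / sqrt(1 + (y')^2) = const.
Hence y' is constant, so y(x) is affine.
Fitting the endpoints (0, 1) and (4, -1):
    slope m = ((-1) − 1) / (4 − 0) = -1/2,
    intercept c = 1 − m·0 = 1.
Extremal: y(x) = (-1/2) x + 1.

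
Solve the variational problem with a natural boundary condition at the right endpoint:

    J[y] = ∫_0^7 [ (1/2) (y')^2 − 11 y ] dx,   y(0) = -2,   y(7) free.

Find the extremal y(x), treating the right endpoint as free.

The Lagrangian L = (1/2) (y')^2 − 11 y gives
    ∂L/∂y = −11,   ∂L/∂y' = y'.
Euler-Lagrange: d/dx(y') − (−11) = 0, i.e. y'' + 11 = 0, so
    y(x) = −(11/2) x^2 + C1 x + C2.
Fixed left endpoint y(0) = -2 ⇒ C2 = -2.
The right endpoint x = 7 is free, so the natural (transversality) condition is ∂L/∂y' |_{x=7} = 0, i.e. y'(7) = 0.
Compute y'(x) = −11 x + C1, so y'(7) = −77 + C1 = 0 ⇒ C1 = 77.
Therefore the extremal is
    y(x) = −(11/2) x^2 + 77 x − 2.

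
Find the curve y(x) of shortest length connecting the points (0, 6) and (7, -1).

Arc-length functional: J[y] = ∫ sqrt(1 + (y')^2) dx.
Lagrangian L = sqrt(1 + (y')^2) has no explicit y dependence, so ∂L/∂y = 0 and the Euler-Lagrange equation gives
    d/dx( y' / sqrt(1 + (y')^2) ) = 0  ⇒  y' / sqrt(1 + (y')^2) = const.
Hence y' is constant, so y(x) is affine.
Fitting the endpoints (0, 6) and (7, -1):
    slope m = ((-1) − 6) / (7 − 0) = -1,
    intercept c = 6 − m·0 = 6.
Extremal: y(x) = -x + 6.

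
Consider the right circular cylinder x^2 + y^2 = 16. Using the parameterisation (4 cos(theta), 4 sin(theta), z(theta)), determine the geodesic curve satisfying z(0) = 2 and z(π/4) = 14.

Parameterise the cylinder of radius R = 4 as
    r(θ) = (4 cos θ, 4 sin θ, z(θ)).
The arc-length element is
    ds = sqrt(16 + (dz/dθ)^2) dθ,
so the Lagrangian is L = sqrt(16 + z'^2).
L depends on z' only, not on z or θ, so ∂L/∂z = 0 and
    ∂L/∂z' = z' / sqrt(16 + z'^2).
The Euler-Lagrange equation gives
    d/dθ( z' / sqrt(16 + z'^2) ) = 0,
so z' is constant. Integrating once:
    z(θ) = a θ + b,
a helix on the cylinder (a straight line when the cylinder is unrolled). The constants a, b are determined by the endpoint conditions.
With endpoint conditions z(0) = 2 and z(π/4) = 14: from z(0) = b we get b = 2, and a·π/4 + 2 = 14 gives a = 48/π, so
    z(θ) = (48/π) θ + 2.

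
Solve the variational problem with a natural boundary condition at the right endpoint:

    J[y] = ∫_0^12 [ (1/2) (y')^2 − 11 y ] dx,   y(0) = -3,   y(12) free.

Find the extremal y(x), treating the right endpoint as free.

The Lagrangian L = (1/2) (y')^2 − 11 y gives
    ∂L/∂y = −11,   ∂L/∂y' = y'.
Euler-Lagrange: d/dx(y') − (−11) = 0, i.e. y'' + 11 = 0, so
    y(x) = −(11/2) x^2 + C1 x + C2.
Fixed left endpoint y(0) = -3 ⇒ C2 = -3.
The right endpoint x = 12 is free, so the natural (transversality) condition is ∂L/∂y' |_{x=12} = 0, i.e. y'(12) = 0.
Compute y'(x) = −11 x + C1, so y'(12) = −132 + C1 = 0 ⇒ C1 = 132.
Therefore the extremal is
    y(x) = −(11/2) x^2 + 132 x − 3.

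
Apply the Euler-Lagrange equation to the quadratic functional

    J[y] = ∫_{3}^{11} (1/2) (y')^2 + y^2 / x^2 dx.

The Lagrangian is L = (1/2) (y')^2 + y^2 / x^2.
Compute ∂L/∂y = 2y/x^2, ∂L/∂y' = y'.
The Euler-Lagrange equation d/dx(∂L/∂y') − ∂L/∂y = 0 reduces to
    y'' − 2/x^2 · y = 0  (x > 0).
Its general solution is
    y(x) = A x^2 + B / x,
with A, B fixed by the endpoint conditions.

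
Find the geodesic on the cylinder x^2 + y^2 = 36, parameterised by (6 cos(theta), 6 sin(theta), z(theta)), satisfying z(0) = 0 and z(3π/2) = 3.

Parameterise the cylinder of radius R = 6 as
    r(θ) = (6 cos θ, 6 sin θ, z(θ)).
The arc-length element is
    ds = sqrt(36 + (dz/dθ)^2) dθ,
so the Lagrangian is L = sqrt(36 + z'^2).
L depends on z' only, not on z or θ, so ∂L/∂z = 0 and
    ∂L/∂z' = z' / sqrt(36 + z'^2).
The Euler-Lagrange equation gives
    d/dθ( z' / sqrt(36 + z'^2) ) = 0,
so z' is constant. Integrating once:
    z(θ) = a θ + b,
a helix on the cylinder (a straight line when the cylinder is unrolled). The constants a, b are determined by the endpoint conditions.
With endpoint conditions z(0) = 0 and z(3π/2) = 3: from z(0) = b we get b = 0, and a·3π/2 + 0 = 3 gives a = 2/π, so
    z(θ) = (2/π) θ.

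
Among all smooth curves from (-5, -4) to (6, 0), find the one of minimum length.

Arc-length functional: J[y] = ∫ sqrt(1 + (y')^2) dx.
Lagrangian L = sqrt(1 + (y')^2) has no explicit y dependence, so ∂L/∂y = 0 and the Euler-Lagrange equation gives
    d/dx( y' / sqrt(1 + (y')^2) ) = 0  ⇒  y' / sqrt(1 + (y')^2) = const.
Hence y' is constant, so y(x) is affine.
Fitting the endpoints (-5, -4) and (6, 0):
    slope m = (0 − (-4)) / (6 − (-5)) = 4/11,
    intercept c = (-4) − m·(-5) = -24/11.
Extremal: y(x) = (4/11) x - 24/11.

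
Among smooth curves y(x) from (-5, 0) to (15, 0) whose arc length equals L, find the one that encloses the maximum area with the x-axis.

Set up the augmented Lagrangian using a multiplier λ for the length constraint:
    F(y, y') = y − λ sqrt(1 + y'^2).
F has no explicit x dependence, so the Beltrami identity yields a first integral
    F − y' ∂F/∂y' = C.
Compute ∂F/∂y' = −λ y' / sqrt(1 + y'^2). Then
    y − λ sqrt(1 + y'^2) + λ y'^2 / sqrt(1 + y'^2) = C
    ⇒  y − λ / sqrt(1 + y'^2) = C.
Solving for y' and integrating gives
    (x − a)^2 + (y − b)^2 = λ^2,
a circular arc of radius λ. The constants a, b are determined by the endpoint conditions y(-5) = y(15) = 0, and λ is fixed implicitly by the length constraint
    ∫_{-5}^{15} sqrt(1 + y'^2) dx = L.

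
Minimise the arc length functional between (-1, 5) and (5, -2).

Arc-length functional: J[y] = ∫ sqrt(1 + (y')^2) dx.
Lagrangian L = sqrt(1 + (y')^2) has no explicit y dependence, so ∂L/∂y = 0 and the Euler-Lagrange equation gives
    d/dx( y' / sqrt(1 + (y')^2) ) = 0  ⇒  y' / sqrt(1 + (y')^2) = const.
Hence y' is constant, so y(x) is affine.
Fitting the endpoints (-1, 5) and (5, -2):
    slope m = ((-2) − 5) / (5 − (-1)) = -7/6,
    intercept c = 5 − m·(-1) = 23/6.
Extremal: y(x) = (-7/6) x + 23/6.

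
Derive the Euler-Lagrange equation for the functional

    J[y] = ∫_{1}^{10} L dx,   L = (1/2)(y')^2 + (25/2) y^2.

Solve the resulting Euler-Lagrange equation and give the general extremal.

The Lagrangian is L = (1/2)(y')^2 + (25/2) y^2.
∂L/∂y = 25y.
∂L/∂y' = y'.
The Euler-Lagrange equation d/dx(∂L/∂y') − ∂L/∂y = 0 becomes:
    y'' - 25 y = 0
General solution: y(x) = A e^(5x) + B e^(-5x), where A and B are arbitrary constants fixed by the endpoint conditions.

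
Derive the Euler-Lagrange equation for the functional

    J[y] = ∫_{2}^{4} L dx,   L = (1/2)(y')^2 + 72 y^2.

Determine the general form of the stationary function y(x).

The Lagrangian is L = (1/2)(y')^2 + 72 y^2.
∂L/∂y = 144y.
∂L/∂y' = y'.
The Euler-Lagrange equation d/dx(∂L/∂y') − ∂L/∂y = 0 becomes:
    y'' - 144 y = 0
General solution: y(x) = A e^(12x) + B e^(-12x), where A and B are arbitrary constants fixed by the endpoint conditions.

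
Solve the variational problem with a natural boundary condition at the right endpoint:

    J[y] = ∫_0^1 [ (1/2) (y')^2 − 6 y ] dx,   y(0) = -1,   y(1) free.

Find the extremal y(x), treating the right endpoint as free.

The Lagrangian L = (1/2) (y')^2 − 6 y gives
    ∂L/∂y = −6,   ∂L/∂y' = y'.
Euler-Lagrange: d/dx(y') − (−6) = 0, i.e. y'' + 6 = 0, so
    y(x) = −(6/2) x^2 + C1 x + C2.
Fixed left endpoint y(0) = -1 ⇒ C2 = -1.
The right endpoint x = 1 is free, so the natural (transversality) condition is ∂L/∂y' |_{x=1} = 0, i.e. y'(1) = 0.
Compute y'(x) = −6 x + C1, so y'(1) = −6 + C1 = 0 ⇒ C1 = 6.
Therefore the extremal is
    y(x) = −3 x^2 + 6 x − 1.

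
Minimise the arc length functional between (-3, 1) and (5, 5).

Arc-length functional: J[y] = ∫ sqrt(1 + (y')^2) dx.
Lagrangian L = sqrt(1 + (y')^2) has no explicit y dependence, so ∂L/∂y = 0 and the Euler-Lagrange equation gives
    d/dx( y' / sqrt(1 + (y')^2) ) = 0  ⇒  y' / sqrt(1 + (y')^2) = const.
Hence y' is constant, so y(x) is affine.
Fitting the endpoints (-3, 1) and (5, 5):
    slope m = (5 − 1) / (5 − (-3)) = 1/2,
    intercept c = 1 − m·(-3) = 5/2.
Extremal: y(x) = (1/2) x + 5/2.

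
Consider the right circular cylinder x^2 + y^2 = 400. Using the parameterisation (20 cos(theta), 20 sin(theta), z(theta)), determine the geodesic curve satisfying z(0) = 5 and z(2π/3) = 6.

Parameterise the cylinder of radius R = 20 as
    r(θ) = (20 cos θ, 20 sin θ, z(θ)).
The arc-length element is
    ds = sqrt(400 + (dz/dθ)^2) dθ,
so the Lagrangian is L = sqrt(400 + z'^2).
L depends on z' only, not on z or θ, so ∂L/∂z = 0 and
    ∂L/∂z' = z' / sqrt(400 + z'^2).
The Euler-Lagrange equation gives
    d/dθ( z' / sqrt(400 + z'^2) ) = 0,
so z' is constant. Integrating once:
    z(θ) = a θ + b,
a helix on the cylinder (a straight line when the cylinder is unrolled). The constants a, b are determined by the endpoint conditions.
With endpoint conditions z(0) = 5 and z(2π/3) = 6: from z(0) = b we get b = 5, and a·2π/3 + 5 = 6 gives a = 3/(2π), so
    z(θ) = (3/(2π)) θ + 5.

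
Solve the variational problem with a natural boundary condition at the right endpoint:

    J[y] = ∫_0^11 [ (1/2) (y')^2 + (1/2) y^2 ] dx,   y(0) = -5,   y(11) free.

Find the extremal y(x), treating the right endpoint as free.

The Lagrangian L = (1/2) (y')^2 + (1/2) y^2 gives
    ∂L/∂y = 1 y,   ∂L/∂y' = y'.
Euler-Lagrange: y'' − y = 0.
With k = 1, the general solution is
    y(x) = A cosh(x) + B sinh(x).
Fixed left endpoint y(0) = -5 ⇒ A = -5.
The right endpoint x = 11 is free, so the natural (transversality) condition is ∂L/∂y' |_{x=11} = 0, i.e. y'(11) = 0.
Compute y'(x) = A k sinh(k x) + B k cosh(k x), so
    y'(11) = A k sinh(k·11) + B k cosh(k·11) = 0
    ⇒ B = −A tanh(k·11) = 5 tanh(1·11).
Therefore the extremal is
    y(x) = −5 cosh(1 x) + 5 tanh(1·11) sinh(1 x).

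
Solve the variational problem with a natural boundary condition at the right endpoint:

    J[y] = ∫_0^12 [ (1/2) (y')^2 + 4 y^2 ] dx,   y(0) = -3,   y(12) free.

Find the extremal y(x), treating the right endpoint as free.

The Lagrangian L = (1/2) (y')^2 + 4 y^2 gives
    ∂L/∂y = 8 y,   ∂L/∂y' = y'.
Euler-Lagrange: y'' − 8 y = 0.
With k = sqrt(8), the general solution is
    y(x) = A cosh(sqrt(8) x) + B sinh(sqrt(8) x).
Fixed left endpoint y(0) = -3 ⇒ A = -3.
The right endpoint x = 12 is free, so the natural (transversality) condition is ∂L/∂y' |_{x=12} = 0, i.e. y'(12) = 0.
Compute y'(x) = A k sinh(k x) + B k cosh(k x), so
    y'(12) = A k sinh(k·12) + B k cosh(k·12) = 0
    ⇒ B = −A tanh(k·12) = 3 tanh(sqrt(8)·12).
Therefore the extremal is
    y(x) = −3 cosh(sqrt(8) x) + 3 tanh(sqrt(8)·12) sinh(sqrt(8) x).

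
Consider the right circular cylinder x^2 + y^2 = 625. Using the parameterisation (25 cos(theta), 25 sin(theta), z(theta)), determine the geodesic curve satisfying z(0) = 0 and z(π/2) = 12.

Parameterise the cylinder of radius R = 25 as
    r(θ) = (25 cos θ, 25 sin θ, z(θ)).
The arc-length element is
    ds = sqrt(625 + (dz/dθ)^2) dθ,
so the Lagrangian is L = sqrt(625 + z'^2).
L depends on z' only, not on z or θ, so ∂L/∂z = 0 and
    ∂L/∂z' = z' / sqrt(625 + z'^2).
The Euler-Lagrange equation gives
    d/dθ( z' / sqrt(625 + z'^2) ) = 0,
so z' is constant. Integrating once:
    z(θ) = a θ + b,
a helix on the cylinder (a straight line when the cylinder is unrolled). The constants a, b are determined by the endpoint conditions.
With endpoint conditions z(0) = 0 and z(π/2) = 12: from z(0) = b we get b = 0, and a·π/2 + 0 = 12 gives a = 24/π, so
    z(θ) = (24/π) θ.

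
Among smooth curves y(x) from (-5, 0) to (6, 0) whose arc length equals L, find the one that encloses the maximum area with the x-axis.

Set up the augmented Lagrangian using a multiplier λ for the length constraint:
    F(y, y') = y − λ sqrt(1 + y'^2).
F has no explicit x dependence, so the Beltrami identity yields a first integral
    F − y' ∂F/∂y' = C.
Compute ∂F/∂y' = −λ y' / sqrt(1 + y'^2). Then
    y − λ sqrt(1 + y'^2) + λ y'^2 / sqrt(1 + y'^2) = C
    ⇒  y − λ / sqrt(1 + y'^2) = C.
Solving for y' and integrating gives
    (x − a)^2 + (y − b)^2 = λ^2,
a circular arc of radius λ. The constants a, b are determined by the endpoint conditions y(-5) = y(6) = 0, and λ is fixed implicitly by the length constraint
    ∫_{-5}^{6} sqrt(1 + y'^2) dx = L.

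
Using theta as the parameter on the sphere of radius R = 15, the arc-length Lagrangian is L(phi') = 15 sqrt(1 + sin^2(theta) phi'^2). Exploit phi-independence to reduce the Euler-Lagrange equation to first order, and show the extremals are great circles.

On the sphere of radius R = 15 with spherical coordinates (θ, φ), the induced metric is
    ds^2 = 225(dθ^2 + sin^2(θ) dφ^2).
Parameterise by θ; the arc-length functional is
    J[φ] = ∫ 15 sqrt(1 + sin^2(θ) (dφ/dθ)^2) dθ,
so L = 15 sqrt(1 + sin^2(θ) φ'^2). Compute
    ∂L/∂φ = 0  (L has no explicit φ dependence),
    ∂L/∂φ' = 15 sin^2(θ) φ' / sqrt(1 + sin^2(θ) φ'^2).
Since ∂L/∂φ = 0, the Euler-Lagrange equation
    d/dθ(∂L/∂φ') − ∂L/∂φ = 0
reduces to d/dθ(∂L/∂φ') = 0, i.e. the momentum conjugate to φ is conserved:
    15 sin^2(θ) φ' / sqrt(1 + sin^2(θ) φ'^2) = C.
The overall factor of 15 is constant, so dividing through gives Clairaut's relation sin^2(θ) φ' / sqrt(1 + sin^2(θ) φ'^2) = C' (with C' = C/15). Solving for φ' and integrating gives the great-circle family
    cot(θ) = A cos(φ − φ_0),
i.e. the intersection of the sphere with a plane through the origin. The two constants A and φ_0 (equivalently C and one phase) are fixed by the two endpoint conditions.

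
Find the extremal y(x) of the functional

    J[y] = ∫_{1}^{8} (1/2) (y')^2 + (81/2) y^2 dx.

The Lagrangian is L = (1/2) (y')^2 + (81/2) y^2.
Compute ∂L/∂y = 81y, ∂L/∂y' = y'.
The Euler-Lagrange equation d/dx(∂L/∂y') − ∂L/∂y = 0 reduces to
    y'' − 81 y = 0.
Its general solution is
    y(x) = A e^(9x) + B e^(−9x),
with A, B fixed by the endpoint conditions.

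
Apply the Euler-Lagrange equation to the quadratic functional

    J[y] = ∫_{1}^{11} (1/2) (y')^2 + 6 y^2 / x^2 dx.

The Lagrangian is L = (1/2) (y')^2 + 6 y^2 / x^2.
Compute ∂L/∂y = 12y/x^2, ∂L/∂y' = y'.
The Euler-Lagrange equation d/dx(∂L/∂y') − ∂L/∂y = 0 reduces to
    y'' − 12/x^2 · y = 0  (x > 0).
Its general solution is
    y(x) = A x^4 + B x^(-3),
with A, B fixed by the endpoint conditions.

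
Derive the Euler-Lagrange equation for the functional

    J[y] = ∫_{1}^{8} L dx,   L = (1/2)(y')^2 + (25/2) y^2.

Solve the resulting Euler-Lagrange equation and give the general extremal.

The Lagrangian is L = (1/2)(y')^2 + (25/2) y^2.
∂L/∂y = 25y.
∂L/∂y' = y'.
The Euler-Lagrange equation d/dx(∂L/∂y') − ∂L/∂y = 0 becomes:
    y'' - 25 y = 0
General solution: y(x) = A e^(5x) + B e^(-5x), where A and B are arbitrary constants fixed by the endpoint conditions.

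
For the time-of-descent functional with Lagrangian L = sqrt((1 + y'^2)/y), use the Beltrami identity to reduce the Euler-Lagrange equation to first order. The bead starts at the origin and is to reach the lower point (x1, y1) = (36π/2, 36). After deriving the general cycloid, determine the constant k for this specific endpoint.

The Lagrangian L = sqrt((1 + y'^2) / y) has no explicit x dependence, so the Beltrami identity applies:
    L − y' ∂L/∂y' = C.
Compute ∂L/∂y' = y' / sqrt(y (1 + y'^2)).
Substitute:
    sqrt((1 + y'^2)/y) − y'·y' / sqrt(y (1 + y'^2))
    = (1 + y'^2) / sqrt(y (1 + y'^2)) − y'^2 / sqrt(y (1 + y'^2))
    = 1 / sqrt(y (1 + y'^2)) = C.
Squaring and rearranging gives the first integral
    y (1 + y'^2) = 1/C^2 =: k   (constant).
Solving this first-order ODE by the substitution
    y = (k/2)(1 − cos θ)
yields the cycloid parameterisation
    x(θ) = (k/2)(θ − sin θ),   y(θ) = (k/2)(1 − cos θ).
The constant k is fixed by the endpoint condition.
Now fit the given lower endpoint (x1, y1) = (36π/2, 36). At the bottom of the first arch (θ = π), the parametric equations give
    y(π) = (k/2)(1 − cos π) = k,
    x(π) = (k/2)(π − sin π) = kπ/2.
Matching y(π) = 36 gives k = 36, consistent with x(π) = 36π/2. Therefore the specific cycloid is
    x(θ) = (36/2)(θ − sin θ),   y(θ) = (36/2)(1 − cos θ).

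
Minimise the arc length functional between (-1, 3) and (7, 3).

Arc-length functional: J[y] = ∫ sqrt(1 + (y')^2) dx.
Lagrangian L = sqrt(1 + (y')^2) has no explicit y dependence, so ∂L/∂y = 0 and the Euler-Lagrange equation gives
    d/dx( y' / sqrt(1 + (y')^2) ) = 0  ⇒  y' / sqrt(1 + (y')^2) = const.
Hence y' is constant, so y(x) is affine.
Fitting the endpoints (-1, 3) and (7, 3):
    slope m = (3 − 3) / (7 − (-1)) = 0,
    intercept c = 3 − m·(-1) = 3.
Extremal: y(x) = 3.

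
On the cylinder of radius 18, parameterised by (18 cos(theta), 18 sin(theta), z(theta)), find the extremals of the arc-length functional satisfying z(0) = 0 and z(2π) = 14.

Parameterise the cylinder of radius R = 18 as
    r(θ) = (18 cos θ, 18 sin θ, z(θ)).
The arc-length element is
    ds = sqrt(324 + (dz/dθ)^2) dθ,
so the Lagrangian is L = sqrt(324 + z'^2).
L depends on z' only, not on z or θ, so ∂L/∂z = 0 and
    ∂L/∂z' = z' / sqrt(324 + z'^2).
The Euler-Lagrange equation gives
    d/dθ( z' / sqrt(324 + z'^2) ) = 0,
so z' is constant. Integrating once:
    z(θ) = a θ + b,
a helix on the cylinder (a straight line when the cylinder is unrolled). The constants a, b are determined by the endpoint conditions.
With endpoint conditions z(0) = 0 and z(2π) = 14: from z(0) = b we get b = 0, and a·2π + 0 = 14 gives a = 7/π, so
    z(θ) = (7/π) θ.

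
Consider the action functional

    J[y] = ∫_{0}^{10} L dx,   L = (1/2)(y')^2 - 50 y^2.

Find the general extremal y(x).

The Lagrangian is L = (1/2)(y')^2 - 50 y^2.
∂L/∂y = -100y.
∂L/∂y' = y'.
The Euler-Lagrange equation d/dx(∂L/∂y') − ∂L/∂y = 0 becomes:
    y'' + 100 y = 0
General solution: y(x) = A sin(10x) + B cos(10x), where A and B are arbitrary constants fixed by the endpoint conditions.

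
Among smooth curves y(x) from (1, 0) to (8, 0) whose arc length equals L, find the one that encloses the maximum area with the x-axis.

Set up the augmented Lagrangian using a multiplier λ for the length constraint:
    F(y, y') = y − λ sqrt(1 + y'^2).
F has no explicit x dependence, so the Beltrami identity yields a first integral
    F − y' ∂F/∂y' = C.
Compute ∂F/∂y' = −λ y' / sqrt(1 + y'^2). Then
    y − λ sqrt(1 + y'^2) + λ y'^2 / sqrt(1 + y'^2) = C
    ⇒  y − λ / sqrt(1 + y'^2) = C.
Solving for y' and integrating gives
    (x − a)^2 + (y − b)^2 = λ^2,
a circular arc of radius λ. The constants a, b are determined by the endpoint conditions y(1) = y(8) = 0, and λ is fixed implicitly by the length constraint
    ∫_{1}^{8} sqrt(1 + y'^2) dx = L.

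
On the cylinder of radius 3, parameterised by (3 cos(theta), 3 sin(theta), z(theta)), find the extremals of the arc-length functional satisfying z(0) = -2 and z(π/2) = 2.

Parameterise the cylinder of radius R = 3 as
    r(θ) = (3 cos θ, 3 sin θ, z(θ)).
The arc-length element is
    ds = sqrt(9 + (dz/dθ)^2) dθ,
so the Lagrangian is L = sqrt(9 + z'^2).
L depends on z' only, not on z or θ, so ∂L/∂z = 0 and
    ∂L/∂z' = z' / sqrt(9 + z'^2).
The Euler-Lagrange equation gives
    d/dθ( z' / sqrt(9 + z'^2) ) = 0,
so z' is constant. Integrating once:
    z(θ) = a θ + b,
a helix on the cylinder (a straight line when the cylinder is unrolled). The constants a, b are determined by the endpoint conditions.
With endpoint conditions z(0) = -2 and z(π/2) = 2: from z(0) = b we get b = -2, and a·π/2 + -2 = 2 gives a = 8/π, so
    z(θ) = (8/π) θ − 2.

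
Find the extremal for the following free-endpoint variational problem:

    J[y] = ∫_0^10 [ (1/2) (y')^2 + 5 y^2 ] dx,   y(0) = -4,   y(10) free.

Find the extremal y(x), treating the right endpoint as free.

The Lagrangian L = (1/2) (y')^2 + 5 y^2 gives
    ∂L/∂y = 10 y,   ∂L/∂y' = y'.
Euler-Lagrange: y'' − 10 y = 0.
With k = sqrt(10), the general solution is
    y(x) = A cosh(sqrt(10) x) + B sinh(sqrt(10) x).
Fixed left endpoint y(0) = -4 ⇒ A = -4.
The right endpoint x = 10 is free, so the natural (transversality) condition is ∂L/∂y' |_{x=10} = 0, i.e. y'(10) = 0.
Compute y'(x) = A k sinh(k x) + B k cosh(k x), so
    y'(10) = A k sinh(k·10) + B k cosh(k·10) = 0
    ⇒ B = −A tanh(k·10) = 4 tanh(sqrt(10)·10).
Therefore the extremal is
    y(x) = −4 cosh(sqrt(10) x) + 4 tanh(sqrt(10)·10) sinh(sqrt(10) x).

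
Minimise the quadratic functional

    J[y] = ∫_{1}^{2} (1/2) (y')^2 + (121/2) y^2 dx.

The Lagrangian is L = (1/2) (y')^2 + (121/2) y^2.
Compute ∂L/∂y = 121y, ∂L/∂y' = y'.
The Euler-Lagrange equation d/dx(∂L/∂y') − ∂L/∂y = 0 reduces to
    y'' − 121 y = 0.
Its general solution is
    y(x) = A e^(11x) + B e^(−11x),
with A, B fixed by the endpoint conditions.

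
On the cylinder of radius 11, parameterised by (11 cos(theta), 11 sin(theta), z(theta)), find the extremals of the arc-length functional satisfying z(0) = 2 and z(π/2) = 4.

Parameterise the cylinder of radius R = 11 as
    r(θ) = (11 cos θ, 11 sin θ, z(θ)).
The arc-length element is
    ds = sqrt(121 + (dz/dθ)^2) dθ,
so the Lagrangian is L = sqrt(121 + z'^2).
L depends on z' only, not on z or θ, so ∂L/∂z = 0 and
    ∂L/∂z' = z' / sqrt(121 + z'^2).
The Euler-Lagrange equation gives
    d/dθ( z' / sqrt(121 + z'^2) ) = 0,
so z' is constant. Integrating once:
    z(θ) = a θ + b,
a helix on the cylinder (a straight line when the cylinder is unrolled). The constants a, b are determined by the endpoint conditions.
With endpoint conditions z(0) = 2 and z(π/2) = 4: from z(0) = b we get b = 2, and a·π/2 + 2 = 4 gives a = 4/π, so
    z(θ) = (4/π) θ + 2.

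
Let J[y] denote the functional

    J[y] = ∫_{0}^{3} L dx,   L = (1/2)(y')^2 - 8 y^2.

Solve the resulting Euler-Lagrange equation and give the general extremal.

The Lagrangian is L = (1/2)(y')^2 - 8 y^2.
∂L/∂y = -16y.
∂L/∂y' = y'.
The Euler-Lagrange equation d/dx(∂L/∂y') − ∂L/∂y = 0 becomes:
    y'' + 16 y = 0
General solution: y(x) = A sin(4x) + B cos(4x), where A and B are arbitrary constants fixed by the endpoint conditions.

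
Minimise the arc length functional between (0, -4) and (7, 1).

Arc-length functional: J[y] = ∫ sqrt(1 + (y')^2) dx.
Lagrangian L = sqrt(1 + (y')^2) has no explicit y dependence, so ∂L/∂y = 0 and the Euler-Lagrange equation gives
    d/dx( y' / sqrt(1 + (y')^2) ) = 0  ⇒  y' / sqrt(1 + (y')^2) = const.
Hence y' is constant, so y(x) is affine.
Fitting the endpoints (0, -4) and (7, 1):
    slope m = (1 − (-4)) / (7 − 0) = 5/7,
    intercept c = (-4) − m·0 = -4.
Extremal: y(x) = (5/7) x - 4.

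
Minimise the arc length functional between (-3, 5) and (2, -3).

Arc-length functional: J[y] = ∫ sqrt(1 + (y')^2) dx.
Lagrangian L = sqrt(1 + (y')^2) has no explicit y dependence, so ∂L/∂y = 0 and the Euler-Lagrange equation gives
    d/dx( y' / sqrt(1 + (y')^2) ) = 0  ⇒  y' / sqrt(1 + (y')^2) = const.
Hence y' is constant, so y(x) is affine.
Fitting the endpoints (-3, 5) and (2, -3):
    slope m = ((-3) − 5) / (2 − (-3)) = -8/5,
    intercept c = 5 − m·(-3) = 1/5.
Extremal: y(x) = (-8/5) x + 1/5.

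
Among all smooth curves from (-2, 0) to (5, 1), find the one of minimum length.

Arc-length functional: J[y] = ∫ sqrt(1 + (y')^2) dx.
Lagrangian L = sqrt(1 + (y')^2) has no explicit y dependence, so ∂L/∂y = 0 and the Euler-Lagrange equation gives
    d/dx( y' / sqrt(1 + (y')^2) ) = 0  ⇒  y' / sqrt(1 + (y')^2) = const.
Hence y' is constant, so y(x) is affine.
Fitting the endpoints (-2, 0) and (5, 1):
    slope m = (1 − 0) / (5 − (-2)) = 1/7,
    intercept c = 0 − m·(-2) = 2/7.
Extremal: y(x) = (1/7) x + 2/7.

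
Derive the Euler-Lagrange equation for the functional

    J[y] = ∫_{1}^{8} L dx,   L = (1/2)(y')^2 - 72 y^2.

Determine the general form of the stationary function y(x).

The Lagrangian is L = (1/2)(y')^2 - 72 y^2.
∂L/∂y = -144y.
∂L/∂y' = y'.
The Euler-Lagrange equation d/dx(∂L/∂y') − ∂L/∂y = 0 becomes:
    y'' + 144 y = 0
General solution: y(x) = A sin(12x) + B cos(12x), where A and B are arbitrary constants fixed by the endpoint conditions.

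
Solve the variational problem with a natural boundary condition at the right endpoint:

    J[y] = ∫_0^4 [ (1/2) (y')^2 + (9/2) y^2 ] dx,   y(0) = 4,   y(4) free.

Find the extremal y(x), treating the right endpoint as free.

The Lagrangian L = (1/2) (y')^2 + (9/2) y^2 gives
    ∂L/∂y = 9 y,   ∂L/∂y' = y'.
Euler-Lagrange: y'' − 9 y = 0.
With k = 3, the general solution is
    y(x) = A cosh(3 x) + B sinh(3 x).
Fixed left endpoint y(0) = 4 ⇒ A = 4.
The right endpoint x = 4 is free, so the natural (transversality) condition is ∂L/∂y' |_{x=4} = 0, i.e. y'(4) = 0.
Compute y'(x) = A k sinh(k x) + B k cosh(k x), so
    y'(4) = A k sinh(k·4) + B k cosh(k·4) = 0
    ⇒ B = −A tanh(k·4) = − 4 tanh(3·4).
Therefore the extremal is
    y(x) = 4 cosh(3 x) − 4 tanh(3·4) sinh(3 x).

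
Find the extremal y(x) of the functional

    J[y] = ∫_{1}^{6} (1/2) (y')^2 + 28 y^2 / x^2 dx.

The Lagrangian is L = (1/2) (y')^2 + 28 y^2 / x^2.
Compute ∂L/∂y = 56y/x^2, ∂L/∂y' = y'.
The Euler-Lagrange equation d/dx(∂L/∂y') − ∂L/∂y = 0 reduces to
    y'' − 56/x^2 · y = 0  (x > 0).
Its general solution is
    y(x) = A x^8 + B x^(-7),
with A, B fixed by the endpoint conditions.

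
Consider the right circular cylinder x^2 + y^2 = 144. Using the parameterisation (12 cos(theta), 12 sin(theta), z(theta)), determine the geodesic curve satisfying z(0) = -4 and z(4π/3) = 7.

Parameterise the cylinder of radius R = 12 as
    r(θ) = (12 cos θ, 12 sin θ, z(θ)).
The arc-length element is
    ds = sqrt(144 + (dz/dθ)^2) dθ,
so the Lagrangian is L = sqrt(144 + z'^2).
L depends on z' only, not on z or θ, so ∂L/∂z = 0 and
    ∂L/∂z' = z' / sqrt(144 + z'^2).
The Euler-Lagrange equation gives
    d/dθ( z' / sqrt(144 + z'^2) ) = 0,
so z' is constant. Integrating once:
    z(θ) = a θ + b,
a helix on the cylinder (a straight line when the cylinder is unrolled). The constants a, b are determined by the endpoint conditions.
With endpoint conditions z(0) = -4 and z(4π/3) = 7: from z(0) = b we get b = -4, and a·4π/3 + -4 = 7 gives a = 33/(4π), so
    z(θ) = (33/(4π)) θ − 4.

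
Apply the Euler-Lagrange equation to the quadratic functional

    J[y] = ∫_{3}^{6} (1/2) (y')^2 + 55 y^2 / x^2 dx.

The Lagrangian is L = (1/2) (y')^2 + 55 y^2 / x^2.
Compute ∂L/∂y = 110y/x^2, ∂L/∂y' = y'.
The Euler-Lagrange equation d/dx(∂L/∂y') − ∂L/∂y = 0 reduces to
    y'' − 110/x^2 · y = 0  (x > 0).
Its general solution is
    y(x) = A x^11 + B x^(-10),
with A, B fixed by the endpoint conditions.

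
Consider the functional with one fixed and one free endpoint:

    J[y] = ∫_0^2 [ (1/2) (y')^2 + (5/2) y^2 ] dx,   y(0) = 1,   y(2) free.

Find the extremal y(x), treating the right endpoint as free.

The Lagrangian L = (1/2) (y')^2 + (5/2) y^2 gives
    ∂L/∂y = 5 y,   ∂L/∂y' = y'.
Euler-Lagrange: y'' − 5 y = 0.
With k = sqrt(5), the general solution is
    y(x) = A cosh(sqrt(5) x) + B sinh(sqrt(5) x).
Fixed left endpoint y(0) = 1 ⇒ A = 1.
The right endpoint x = 2 is free, so the natural (transversality) condition is ∂L/∂y' |_{x=2} = 0, i.e. y'(2) = 0.
Compute y'(x) = A k sinh(k x) + B k cosh(k x), so
    y'(2) = A k sinh(k·2) + B k cosh(k·2) = 0
    ⇒ B = −A tanh(k·2) = − tanh(sqrt(5)·2).
Therefore the extremal is
    y(x) = cosh(sqrt(5) x) − tanh(sqrt(5)·2) sinh(sqrt(5) x).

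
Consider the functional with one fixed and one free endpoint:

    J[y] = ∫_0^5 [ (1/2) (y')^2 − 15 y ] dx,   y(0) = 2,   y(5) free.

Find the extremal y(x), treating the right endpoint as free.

The Lagrangian L = (1/2) (y')^2 − 15 y gives
    ∂L/∂y = −15,   ∂L/∂y' = y'.
Euler-Lagrange: d/dx(y') − (−15) = 0, i.e. y'' + 15 = 0, so
    y(x) = −(15/2) x^2 + C1 x + C2.
Fixed left endpoint y(0) = 2 ⇒ C2 = 2.
The right endpoint x = 5 is free, so the natural (transversality) condition is ∂L/∂y' |_{x=5} = 0, i.e. y'(5) = 0.
Compute y'(x) = −15 x + C1, so y'(5) = −75 + C1 = 0 ⇒ C1 = 75.
Therefore the extremal is
    y(x) = −(15/2) x^2 + 75 x + 2.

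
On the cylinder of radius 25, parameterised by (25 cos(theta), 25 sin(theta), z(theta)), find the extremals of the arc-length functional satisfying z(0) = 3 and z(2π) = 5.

Parameterise the cylinder of radius R = 25 as
    r(θ) = (25 cos θ, 25 sin θ, z(θ)).
The arc-length element is
    ds = sqrt(625 + (dz/dθ)^2) dθ,
so the Lagrangian is L = sqrt(625 + z'^2).
L depends on z' only, not on z or θ, so ∂L/∂z = 0 and
    ∂L/∂z' = z' / sqrt(625 + z'^2).
The Euler-Lagrange equation gives
    d/dθ( z' / sqrt(625 + z'^2) ) = 0,
so z' is constant. Integrating once:
    z(θ) = a θ + b,
a helix on the cylinder (a straight line when the cylinder is unrolled). The constants a, b are determined by the endpoint conditions.
With endpoint conditions z(0) = 3 and z(2π) = 5: from z(0) = b we get b = 3, and a·2π + 3 = 5 gives a = 1/π, so
    z(θ) = (1/π) θ + 3.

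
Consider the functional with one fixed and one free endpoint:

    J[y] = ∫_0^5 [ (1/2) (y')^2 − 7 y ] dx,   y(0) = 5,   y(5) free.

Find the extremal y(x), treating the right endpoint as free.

The Lagrangian L = (1/2) (y')^2 − 7 y gives
    ∂L/∂y = −7,   ∂L/∂y' = y'.
Euler-Lagrange: d/dx(y') − (−7) = 0, i.e. y'' + 7 = 0, so
    y(x) = −(7/2) x^2 + C1 x + C2.
Fixed left endpoint y(0) = 5 ⇒ C2 = 5.
The right endpoint x = 5 is free, so the natural (transversality) condition is ∂L/∂y' |_{x=5} = 0, i.e. y'(5) = 0.
Compute y'(x) = −7 x + C1, so y'(5) = −35 + C1 = 0 ⇒ C1 = 35.
Therefore the extremal is
    y(x) = −(7/2) x^2 + 35 x + 5.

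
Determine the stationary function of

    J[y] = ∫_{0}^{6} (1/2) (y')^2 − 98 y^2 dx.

The Lagrangian is L = (1/2) (y')^2 − 98 y^2.
Compute ∂L/∂y = -196y, ∂L/∂y' = y'.
The Euler-Lagrange equation d/dx(∂L/∂y') − ∂L/∂y = 0 reduces to
    y'' + 196 y = 0.
Its general solution is
    y(x) = A sin(14x) + B cos(14x),
with A, B fixed by the endpoint conditions.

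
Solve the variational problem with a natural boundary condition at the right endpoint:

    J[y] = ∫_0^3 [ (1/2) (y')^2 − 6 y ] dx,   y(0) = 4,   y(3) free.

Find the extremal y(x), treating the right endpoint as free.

The Lagrangian L = (1/2) (y')^2 − 6 y gives
    ∂L/∂y = −6,   ∂L/∂y' = y'.
Euler-Lagrange: d/dx(y') − (−6) = 0, i.e. y'' + 6 = 0, so
    y(x) = −(6/2) x^2 + C1 x + C2.
Fixed left endpoint y(0) = 4 ⇒ C2 = 4.
The right endpoint x = 3 is free, so the natural (transversality) condition is ∂L/∂y' |_{x=3} = 0, i.e. y'(3) = 0.
Compute y'(x) = −6 x + C1, so y'(3) = −18 + C1 = 0 ⇒ C1 = 18.
Therefore the extremal is
    y(x) = −3 x^2 + 18 x + 4.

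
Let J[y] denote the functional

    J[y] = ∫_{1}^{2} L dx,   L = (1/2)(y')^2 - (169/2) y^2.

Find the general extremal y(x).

The Lagrangian is L = (1/2)(y')^2 - (169/2) y^2.
∂L/∂y = -169y.
∂L/∂y' = y'.
The Euler-Lagrange equation d/dx(∂L/∂y') − ∂L/∂y = 0 becomes:
    y'' + 169 y = 0
General solution: y(x) = A sin(13x) + B cos(13x), where A and B are arbitrary constants fixed by the endpoint conditions.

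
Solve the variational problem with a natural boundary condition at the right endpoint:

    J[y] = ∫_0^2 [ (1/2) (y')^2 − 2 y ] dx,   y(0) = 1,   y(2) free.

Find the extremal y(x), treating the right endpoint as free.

The Lagrangian L = (1/2) (y')^2 − 2 y gives
    ∂L/∂y = −2,   ∂L/∂y' = y'.
Euler-Lagrange: d/dx(y') − (−2) = 0, i.e. y'' + 2 = 0, so
    y(x) = −(2/2) x^2 + C1 x + C2.
Fixed left endpoint y(0) = 1 ⇒ C2 = 1.
The right endpoint x = 2 is free, so the natural (transversality) condition is ∂L/∂y' |_{x=2} = 0, i.e. y'(2) = 0.
Compute y'(x) = −2 x + C1, so y'(2) = −4 + C1 = 0 ⇒ C1 = 4.
Therefore the extremal is
    y(x) = −x^2 + 4 x + 1.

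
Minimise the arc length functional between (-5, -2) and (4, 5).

Arc-length functional: J[y] = ∫ sqrt(1 + (y')^2) dx.
Lagrangian L = sqrt(1 + (y')^2) has no explicit y dependence, so ∂L/∂y = 0 and the Euler-Lagrange equation gives
    d/dx( y' / sqrt(1 + (y')^2) ) = 0  ⇒  y' / sqrt(1 + (y')^2) = const.
Hence y' is constant, so y(x) is affine.
Fitting the endpoints (-5, -2) and (4, 5):
    slope m = (5 − (-2)) / (4 − (-5)) = 7/9,
    intercept c = (-2) − m·(-5) = 17/9.
Extremal: y(x) = (7/9) x + 17/9.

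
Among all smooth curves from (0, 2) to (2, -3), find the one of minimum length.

Arc-length functional: J[y] = ∫ sqrt(1 + (y')^2) dx.
Lagrangian L = sqrt(1 + (y')^2) has no explicit y dependence, so ∂L/∂y = 0 and the Euler-Lagrange equation gives
    d/dx( y' / sqrt(1 + (y')^2) ) = 0  ⇒  y' / sqrt(1 + (y')^2) = const.
Hence y' is constant, so y(x) is affine.
Fitting the endpoints (0, 2) and (2, -3):
    slope m = ((-3) − 2) / (2 − 0) = -5/2,
    intercept c = 2 − m·0 = 2.
Extremal: y(x) = (-5/2) x + 2.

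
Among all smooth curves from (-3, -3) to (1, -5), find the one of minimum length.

Arc-length functional: J[y] = ∫ sqrt(1 + (y')^2) dx.
Lagrangian L = sqrt(1 + (y')^2) has no explicit y dependence, so ∂L/∂y = 0 and the Euler-Lagrange equation gives
    d/dx( y' / sqrt(1 + (y')^2) ) = 0  ⇒  y' / sqrt(1 + (y')^2) = const.
Hence y' is constant, so y(x) is affine.
Fitting the endpoints (-3, -3) and (1, -5):
    slope m = ((-5) − (-3)) / (1 − (-3)) = -1/2,
    intercept c = (-3) − m·(-3) = -9/2.
Extremal: y(x) = (-1/2) x - 9/2.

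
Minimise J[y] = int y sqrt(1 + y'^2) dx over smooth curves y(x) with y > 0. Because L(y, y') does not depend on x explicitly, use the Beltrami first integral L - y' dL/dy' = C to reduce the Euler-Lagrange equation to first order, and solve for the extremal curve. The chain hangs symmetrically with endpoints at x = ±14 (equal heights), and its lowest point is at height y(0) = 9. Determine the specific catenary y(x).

The Lagrangian L(y, y') = y sqrt(1 + y'^2) has no explicit x dependence, so the Beltrami identity applies:
    L − y' ∂L/∂y' = C.
Compute ∂L/∂y' = y · y' / sqrt(1 + y'^2). Then
    L − y' ∂L/∂y'
    = y sqrt(1 + y'^2) − y · y'^2 / sqrt(1 + y'^2)
    = y (1 + y'^2 − y'^2) / sqrt(1 + y'^2)
    = y / sqrt(1 + y'^2) = C.
Squaring gives y^2 = C^2 (1 + y'^2), i.e.
    y'^2 = y^2 / C^2 − 1.
Separating variables,
    dy / sqrt(y^2 − C^2) = dx / C,
and integrating gives arccosh(y / C) = (x − a)/C, so
    y(x) = C cosh((x − a)/C),
the catenary. The constants C and a are fixed by the two endpoint conditions (and, for the hanging-chain problem, the length constraint selects C).
Now fit the given data. The endpoints x = ±14 are symmetric at equal height, so the catenary is even about its minimum: a = 0 and y(x) = C cosh(x/C). The lowest point is y(0) = C cosh(0) = C, and we are told y(0) = 9, so C = 9. Therefore
    y(x) = 9 cosh(x/9),
and at the endpoints
    y(±14) = 9 cosh(14/9).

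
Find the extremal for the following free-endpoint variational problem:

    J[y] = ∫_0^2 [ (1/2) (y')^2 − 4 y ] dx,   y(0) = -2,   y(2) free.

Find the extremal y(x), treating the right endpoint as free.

The Lagrangian L = (1/2) (y')^2 − 4 y gives
    ∂L/∂y = −4,   ∂L/∂y' = y'.
Euler-Lagrange: d/dx(y') − (−4) = 0, i.e. y'' + 4 = 0, so
    y(x) = −(4/2) x^2 + C1 x + C2.
Fixed left endpoint y(0) = -2 ⇒ C2 = -2.
The right endpoint x = 2 is free, so the natural (transversality) condition is ∂L/∂y' |_{x=2} = 0, i.e. y'(2) = 0.
Compute y'(x) = −4 x + C1, so y'(2) = −8 + C1 = 0 ⇒ C1 = 8.
Therefore the extremal is
    y(x) = −2 x^2 + 8 x − 2.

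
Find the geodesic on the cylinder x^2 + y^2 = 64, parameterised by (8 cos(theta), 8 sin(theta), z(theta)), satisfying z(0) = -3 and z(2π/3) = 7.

Parameterise the cylinder of radius R = 8 as
    r(θ) = (8 cos θ, 8 sin θ, z(θ)).
The arc-length element is
    ds = sqrt(64 + (dz/dθ)^2) dθ,
so the Lagrangian is L = sqrt(64 + z'^2).
L depends on z' only, not on z or θ, so ∂L/∂z = 0 and
    ∂L/∂z' = z' / sqrt(64 + z'^2).
The Euler-Lagrange equation gives
    d/dθ( z' / sqrt(64 + z'^2) ) = 0,
so z' is constant. Integrating once:
    z(θ) = a θ + b,
a helix on the cylinder (a straight line when the cylinder is unrolled). The constants a, b are determined by the endpoint conditions.
With endpoint conditions z(0) = -3 and z(2π/3) = 7: from z(0) = b we get b = -3, and a·2π/3 + -3 = 7 gives a = 15/π, so
    z(θ) = (15/π) θ − 3.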